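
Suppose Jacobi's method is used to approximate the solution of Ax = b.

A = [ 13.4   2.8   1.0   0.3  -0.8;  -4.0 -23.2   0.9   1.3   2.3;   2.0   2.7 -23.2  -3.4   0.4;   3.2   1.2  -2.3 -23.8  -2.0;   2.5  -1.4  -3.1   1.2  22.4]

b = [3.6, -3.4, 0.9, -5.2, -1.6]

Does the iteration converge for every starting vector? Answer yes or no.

yes

Diagonal D = diag(13.4, -23.2, -23.2, -23.8, 22.4); L, U strict lower/upper.
Jacobi T = -D⁻¹(L+U): T[2,4] = -(0.4)/(-23.2) = +0.0172; T[2,2] = 0.
  T[0,:] = [+0.0000  -0.2090  -0.0746  -0.0224  +0.0597]
  T[1,:] = [-0.1724  +0.0000  +0.0388  +0.0560  +0.0991]
  T[2,:] = [+0.0862  +0.1164  +0.0000  -0.1466  +0.0172]
  T[3,:] = [+0.1345  +0.0504  -0.0966  +0.0000  -0.0840]
  T[4,:] = [-0.1116  +0.0625  +0.1384  -0.0536  +0.0000]
|λ(T)| sorted: 0.2409, 0.1841, 0.1841, 0.1162, 0.0346.
spectral radius ρ = 0.2409; 0.2409 < 1: convergent.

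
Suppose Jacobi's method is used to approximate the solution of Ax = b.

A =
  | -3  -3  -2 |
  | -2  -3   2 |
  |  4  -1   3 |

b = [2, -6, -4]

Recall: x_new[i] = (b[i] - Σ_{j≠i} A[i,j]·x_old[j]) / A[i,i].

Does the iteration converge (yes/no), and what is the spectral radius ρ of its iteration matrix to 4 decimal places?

no, ρ = 1.5625

Let D = diag(-3, -3, 3); L, U the strict triangles.
Jacobi T = -D⁻¹(L+U): T[2,0] = -(4)/(3) = -1.3333; T[2,2] = 0.
  T[0,:] = [+0.0000 -1.0000 -0.6667]
  T[1,:] = [-0.6667 +0.0000 +0.6667]
  T[2,:] = [-1.3333 +0.3333 +0.0000]
|roots of det(T-λI)|: 1.5625, 0.8147, 0.8147.
ρ(T) = max|λ| = 1.5625; 1.5625 > 1 ⇒ diverges.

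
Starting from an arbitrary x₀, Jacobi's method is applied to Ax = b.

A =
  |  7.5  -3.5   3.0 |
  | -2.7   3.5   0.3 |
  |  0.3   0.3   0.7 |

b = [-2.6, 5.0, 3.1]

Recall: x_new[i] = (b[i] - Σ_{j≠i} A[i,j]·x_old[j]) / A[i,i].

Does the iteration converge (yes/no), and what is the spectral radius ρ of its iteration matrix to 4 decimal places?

Diagonal D = diag(7.5, 3.5, 0.7); L, U strict lower/upper.
T_J = -D⁻¹(L+U): T[2,1] = -(0.3)/(0.7) = -0.4286; T[2,2] = 0.
  T[0,:] = [+0.0000 +0.4667 -0.4000]
  T[1,:] = [+0.7714 +0.0000 -0.0857]
  T[2,:] = [-0.4286 -0.4286 +0.0000]
moduli |λ_i(T)| = 0.8612, 0.5399, 0.3213.
ρ(T) = max|λ| = 0.8612; 0.8612 < 1, so it converges for any x₀.

yes, ρ = 0.8612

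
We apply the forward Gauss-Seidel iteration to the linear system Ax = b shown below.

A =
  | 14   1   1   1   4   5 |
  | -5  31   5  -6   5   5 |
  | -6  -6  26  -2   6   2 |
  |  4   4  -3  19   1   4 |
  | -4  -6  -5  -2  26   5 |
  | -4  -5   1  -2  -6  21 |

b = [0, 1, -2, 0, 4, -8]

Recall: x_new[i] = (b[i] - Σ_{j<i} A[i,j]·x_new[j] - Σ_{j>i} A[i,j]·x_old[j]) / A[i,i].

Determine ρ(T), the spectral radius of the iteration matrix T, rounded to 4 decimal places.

0.5112

A = D + L + U where D = diag(14, 31, 26, 19, 26, 21).
GS T = -(D+L)⁻¹U: row 0 first, T[0,4] = -(4)/(14) = -0.2857; later rows by forward substitution.
  T[0,:] = [+0.0000 -0.0714 -0.0714 -0.0714 -0.2857 -0.3571]
  T[1,:] = [+0.0000 -0.0115 -0.1728 +0.1820 -0.2074 -0.2189]
  T[2,:] = [+0.0000 -0.0191 -0.0564 +0.1024 -0.3446 -0.2099]
  T[3,:] = [+0.0000 +0.0144 +0.0425 -0.0071 -0.0032 -0.1224]
  T[4,:] = [+0.0000 -0.0162 -0.0584 +0.0502 -0.1583 -0.3475]
  T[5,:] = [+0.0000 -0.0187 -0.0647 +0.0385 -0.1329 -0.2211]
|roots of det(T-λI)|: 0.5112, 0.0470, 0.0446, 0.0446, 0.0358, 0.0000.
ρ = 0.5112; 0.5112 < 1, so it converges for any x₀.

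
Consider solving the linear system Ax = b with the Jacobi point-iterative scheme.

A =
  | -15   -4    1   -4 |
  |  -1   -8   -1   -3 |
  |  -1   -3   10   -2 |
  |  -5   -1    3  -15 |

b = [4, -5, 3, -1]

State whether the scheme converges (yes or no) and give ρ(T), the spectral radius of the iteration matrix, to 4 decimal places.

yes, ρ = 0.5446

Let D = diag(-15, -8, 10, -15); L, U the strict triangles.
Jacobi: T = -D⁻¹(L+U), T[3,1] = -(-1)/(-15) = -0.0667; T[3,3] = 0.
  T[0,:] = [+0.0000 -0.2667 +0.0667 -0.2667]
  T[1,:] = [-0.1250 +0.0000 -0.1250 -0.3750]
  T[2,:] = [+0.1000 +0.3000 +0.0000 +0.2000]
  T[3,:] = [-0.3333 -0.0667 +0.2000 +0.0000]
moduli |λ_i(T)| = 0.5446, 0.2957, 0.2957, 0.1260.
ρ(T) = max|λ| = 0.5446; 0.5446 < 1, so it converges for any x₀.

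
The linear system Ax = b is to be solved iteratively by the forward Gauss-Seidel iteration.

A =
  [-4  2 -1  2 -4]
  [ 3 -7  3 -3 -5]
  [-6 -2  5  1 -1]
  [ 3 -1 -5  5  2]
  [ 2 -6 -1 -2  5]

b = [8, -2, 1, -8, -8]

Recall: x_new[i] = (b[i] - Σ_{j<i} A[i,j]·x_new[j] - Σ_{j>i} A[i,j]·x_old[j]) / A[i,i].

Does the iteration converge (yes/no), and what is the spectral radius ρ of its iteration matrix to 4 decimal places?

Split A = D + L + U, D = diag(-4, -7, 5, 5, 5).
GS T = -(D+L)⁻¹U: row 0 first, T[0,1] = -(2)/(-4) = +0.5000; later rows by forward substitution.
  T[0,:] = [+0.0000  +0.5000  -0.2500  +0.5000  -1.0000]
  T[1,:] = [+0.0000  +0.2143  +0.3214  -0.2143  -1.1429]
  T[2,:] = [+0.0000  +0.6857  -0.1714  +0.3143  -1.4571]
  T[3,:] = [+0.0000  +0.4286  +0.0429  -0.0286  -1.4857]
  T[4,:] = [+0.0000  +0.3657  +0.4686  -0.4057  -1.8571]
moduli |λ_i(T)| = 1.6821, 0.1743, 0.1529, 0.1529, 0.0000.
ρ(T) = max|λ| = 1.6821; 1.6821 > 1: divergent.

no, ρ = 1.6821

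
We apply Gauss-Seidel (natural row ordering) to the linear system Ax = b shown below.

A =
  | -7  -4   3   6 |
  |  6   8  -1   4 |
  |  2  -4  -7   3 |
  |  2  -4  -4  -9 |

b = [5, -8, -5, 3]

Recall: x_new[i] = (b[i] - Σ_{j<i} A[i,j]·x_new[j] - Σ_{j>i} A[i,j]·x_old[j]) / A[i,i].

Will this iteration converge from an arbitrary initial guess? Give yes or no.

yes

Write A = D+L+U with D = diag(-7, 8, -7, -9).
GS T = -(D+L)⁻¹U: row 0 first, T[0,2] = -(3)/(-7) = +0.4286; later rows by forward substitution.
  T[0,:] = [+0.0000 -0.5714 +0.4286 +0.8571]
  T[1,:] = [+0.0000 +0.4286 -0.1964 -1.1429]
  T[2,:] = [+0.0000 -0.4082 +0.2347 +1.3265]
  T[3,:] = [+0.0000 -0.1361 +0.0782 +0.1088]
|roots of det(T-λI)|: 0.9415, 0.2047, 0.0353, 0.0000.
spectral radius ρ = 0.9415; 0.9415 < 1: convergent.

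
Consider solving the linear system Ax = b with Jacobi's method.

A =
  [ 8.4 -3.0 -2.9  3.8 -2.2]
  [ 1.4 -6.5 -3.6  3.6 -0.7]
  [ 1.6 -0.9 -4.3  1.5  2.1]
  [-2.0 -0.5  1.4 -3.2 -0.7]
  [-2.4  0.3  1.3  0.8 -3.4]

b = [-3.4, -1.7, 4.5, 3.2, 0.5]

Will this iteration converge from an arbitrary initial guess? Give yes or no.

Split A = D + L + U, D = diag(8.4, -6.5, -4.3, -3.2, -3.4).
Jacobi T = -D⁻¹(L+U): T[3,0] = -(-2)/(-3.2) = -0.6250; T[3,3] = 0.
  T[0,:] = [+0.0000, +0.3571, +0.3452, -0.4524, +0.2619]
  T[1,:] = [+0.2154, +0.0000, -0.5538, +0.5538, -0.1077]
  T[2,:] = [+0.3721, -0.2093, +0.0000, +0.3488, +0.4884]
  T[3,:] = [-0.6250, -0.1562, +0.4375, +0.0000, -0.2188]
  T[4,:] = [-0.7059, +0.0882, +0.3824, +0.2353, +0.0000]
eigenvalue magnitudes: 1.1305, 0.6113, 0.5734, 0.5734, 0.0437.
ρ = 1.1305; 1.1305 > 1, so it fails to converge.

no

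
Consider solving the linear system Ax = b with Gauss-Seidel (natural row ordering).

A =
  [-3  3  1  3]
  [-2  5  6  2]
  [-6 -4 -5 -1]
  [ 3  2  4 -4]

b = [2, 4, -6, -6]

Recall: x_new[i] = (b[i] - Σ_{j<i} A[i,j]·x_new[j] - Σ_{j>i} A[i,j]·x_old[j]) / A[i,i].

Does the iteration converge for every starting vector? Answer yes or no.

Split A = D + L + U, D = diag(-3, 5, -5, -4).
GS T = -(D+L)⁻¹U: row 0 first, T[0,1] = -(3)/(-3) = +1.0000; later rows by forward substitution.
  T[0,:] = [+0.0000, +1.0000, +0.3333, +1.0000]
  T[1,:] = [+0.0000, +0.4000, -1.0667, +0.0000]
  T[2,:] = [+0.0000, -1.5200, +0.4533, -1.4000]
  T[3,:] = [+0.0000, -0.5700, +0.1700, -0.6500]
moduli |λ_i(T)| = 1.4761, 1.1683, 0.1044, 0.0000.
ρ(T) = max|λ| = 1.4761; 1.4761 > 1 ⇒ diverges.

no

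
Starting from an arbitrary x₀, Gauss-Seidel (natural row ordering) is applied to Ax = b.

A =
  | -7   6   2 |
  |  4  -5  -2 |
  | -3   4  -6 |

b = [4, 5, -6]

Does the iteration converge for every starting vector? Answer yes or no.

Diagonal D = diag(-7, -5, -6); L, U strict lower/upper.
GS T = -(D+L)⁻¹U: row 0 first, T[0,2] = -(2)/(-7) = +0.2857; later rows by forward substitution.
  T[0,:] = [+0.0000, +0.8571, +0.2857]
  T[1,:] = [+0.0000, +0.6857, -0.1714]
  T[2,:] = [+0.0000, +0.0286, -0.2571]
|eigenvalues of T|: 0.6805, 0.2519, 0.0000.
spectral radius ρ = 0.6805; 0.6805 < 1 ⇒ converges.

yes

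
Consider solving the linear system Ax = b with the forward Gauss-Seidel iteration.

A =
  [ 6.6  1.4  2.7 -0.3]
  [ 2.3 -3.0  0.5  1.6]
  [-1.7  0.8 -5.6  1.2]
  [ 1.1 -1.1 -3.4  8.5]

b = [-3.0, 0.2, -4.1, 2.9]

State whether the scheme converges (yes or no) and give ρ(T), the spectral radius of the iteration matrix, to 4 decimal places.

Write A = D+L+U with D = diag(6.6, -3, -5.6, 8.5).
Gauss-Seidel: T = -(D+L)⁻¹U, row 0 first, T[0,1] = -(1.4)/(6.6) = -0.2121; later rows by forward substitution.
  T[0,:] = [+0.0000  -0.2121  -0.4091  +0.0455]
  T[1,:] = [+0.0000  -0.1626  -0.1470  +0.5682]
  T[2,:] = [+0.0000  +0.0412  +0.1032  +0.2817]
  T[3,:] = [+0.0000  +0.0229  +0.0752  +0.1803]
|roots of det(T-λI)|: 0.3103, 0.1710, 0.0185, 0.0000.
ρ = 0.3103; 0.3103 < 1: convergent.

yes, ρ = 0.3103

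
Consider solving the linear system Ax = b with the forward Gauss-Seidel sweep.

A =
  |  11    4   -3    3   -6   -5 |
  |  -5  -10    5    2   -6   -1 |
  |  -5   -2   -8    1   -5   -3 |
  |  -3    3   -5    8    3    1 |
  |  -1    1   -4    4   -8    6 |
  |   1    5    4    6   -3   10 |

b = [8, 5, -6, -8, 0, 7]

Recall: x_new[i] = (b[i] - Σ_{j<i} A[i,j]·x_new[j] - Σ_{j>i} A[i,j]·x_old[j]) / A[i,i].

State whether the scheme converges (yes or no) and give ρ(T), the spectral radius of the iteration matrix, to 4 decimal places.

Write A = D+L+U with D = diag(11, -10, -8, 8, -8, 10).
T_GS = -(D+L)⁻¹U: row 0 first, T[0,2] = -(-3)/(11) = +0.2727; later rows by forward substitution.
  T[0,:] = [+0.0000, -0.3636, +0.2727, -0.2727, +0.5455, +0.4545]
  T[1,:] = [+0.0000, +0.1818, +0.3636, +0.3364, -0.8727, -0.3273]
  T[2,:] = [+0.0000, +0.1818, -0.2614, +0.2114, -0.7477, -0.5773]
  T[3,:] = [+0.0000, -0.0909, -0.1974, -0.0963, -0.3105, -0.1926]
  T[4,:] = [+0.0000, -0.0682, +0.0433, -0.0777, +0.0413, +0.8446]
  T[5,:] = [+0.0000, -0.0932, +0.0269, -0.1910, +0.8796, +0.7180]
|eigenvalues of T|: 1.3899, 0.4991, 0.3458, 0.0743, 0.0359, 0.0000.
ρ = 1.3899; 1.3899 > 1, so it fails to converge.

no, ρ = 1.3899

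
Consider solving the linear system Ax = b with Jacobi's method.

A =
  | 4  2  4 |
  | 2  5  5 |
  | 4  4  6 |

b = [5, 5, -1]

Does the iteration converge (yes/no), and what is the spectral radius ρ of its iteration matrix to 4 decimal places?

no, ρ = 1.4006

A = D + L + U where D = diag(4, 5, 6).
T_J = -D⁻¹(L+U): T[2,0] = -(4)/(6) = -0.6667; T[2,2] = 0.
  T[0,:] = [+0.0000  -0.5000  -1.0000]
  T[1,:] = [-0.4000  +0.0000  -1.0000]
  T[2,:] = [-0.6667  -0.6667  +0.0000]
moduli |λ_i(T)| = 1.4006, 0.9494, 0.4512.
ρ(T) = max|λ| = 1.4006; 1.4006 > 1: divergent.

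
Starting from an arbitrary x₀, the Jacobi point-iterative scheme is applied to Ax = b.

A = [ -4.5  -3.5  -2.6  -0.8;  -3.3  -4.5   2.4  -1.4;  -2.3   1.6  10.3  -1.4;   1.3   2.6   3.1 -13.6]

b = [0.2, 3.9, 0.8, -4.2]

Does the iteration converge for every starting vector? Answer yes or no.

Diagonal D = diag(-4.5, -4.5, 10.3, -13.6); L, U strict lower/upper.
T_J = -D⁻¹(L+U): T[3,1] = -(2.6)/(-13.6) = +0.1912; T[3,3] = 0.
  T[0,:] = [+0.0000 -0.7778 -0.5778 -0.1778]
  T[1,:] = [-0.7333 +0.0000 +0.5333 -0.3111]
  T[2,:] = [+0.2233 -0.1553 +0.0000 +0.1359]
  T[3,:] = [+0.0956 +0.1912 +0.2279 +0.0000]
eigenvalue magnitudes: 0.6499, 0.4696, 0.4696, 0.1406.
ρ = 0.6499; 0.6499 < 1 ⇒ converges.

yes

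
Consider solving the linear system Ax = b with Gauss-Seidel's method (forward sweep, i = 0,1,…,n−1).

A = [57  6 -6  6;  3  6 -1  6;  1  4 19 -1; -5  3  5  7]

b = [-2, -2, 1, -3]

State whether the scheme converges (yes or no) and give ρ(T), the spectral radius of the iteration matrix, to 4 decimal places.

yes, ρ = 0.4078

Write A = D+L+U with D = diag(57, 6, 19, 7).
T_GS = -(D+L)⁻¹U: row 0 first, T[0,1] = -(6)/(57) = -0.1053; later rows by forward substitution.
  T[0,:] = [+0.0000 -0.1053 +0.1053 -0.1053]
  T[1,:] = [+0.0000 +0.0526 +0.1140 -0.9474]
  T[2,:] = [+0.0000 -0.0055 -0.0295 +0.2576]
  T[3,:] = [+0.0000 -0.0938 +0.0474 +0.1468]
moduli |λ_i(T)| = 0.4078, 0.2445, 0.0066, 0.0000.
ρ = 0.4078; 0.4078 < 1, so it converges for any x₀.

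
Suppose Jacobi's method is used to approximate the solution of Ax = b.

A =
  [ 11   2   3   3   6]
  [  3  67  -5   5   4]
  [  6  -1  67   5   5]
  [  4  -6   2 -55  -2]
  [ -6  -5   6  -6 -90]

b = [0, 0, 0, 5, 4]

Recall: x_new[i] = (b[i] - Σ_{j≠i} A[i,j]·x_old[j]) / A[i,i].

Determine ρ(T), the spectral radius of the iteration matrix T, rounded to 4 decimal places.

0.2587

A = D + L + U where D = diag(11, 67, 67, -55, -90).
T_J = -D⁻¹(L+U): T[0,3] = -(3)/(11) = -0.2727; T[0,0] = 0.
  T[0,:] = [+0.0000, -0.1818, -0.2727, -0.2727, -0.5455]
  T[1,:] = [-0.0448, +0.0000, +0.0746, -0.0746, -0.0597]
  T[2,:] = [-0.0896, +0.0149, +0.0000, -0.0746, -0.0746]
  T[3,:] = [+0.0727, -0.1091, +0.0364, +0.0000, -0.0364]
  T[4,:] = [-0.0667, -0.0556, +0.0667, -0.0667, +0.0000]
|eigenvalues of T|: 0.2587, 0.1996, 0.1996, 0.0714, 0.0166.
spectral radius ρ = 0.2587; 0.2587 < 1, so it converges for any x₀.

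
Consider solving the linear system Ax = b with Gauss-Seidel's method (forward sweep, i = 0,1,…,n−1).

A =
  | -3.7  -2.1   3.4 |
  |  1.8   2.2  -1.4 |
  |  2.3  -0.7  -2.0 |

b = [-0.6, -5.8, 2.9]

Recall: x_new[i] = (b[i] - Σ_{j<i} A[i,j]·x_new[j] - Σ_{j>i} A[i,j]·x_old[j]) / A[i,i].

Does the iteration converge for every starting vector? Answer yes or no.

no

Let D = diag(-3.7, 2.2, -2); L, U the strict triangles.
T_GS = -(D+L)⁻¹U: row 0 first, T[0,1] = -(-2.1)/(-3.7) = -0.5676; later rows by forward substitution.
  T[0,:] = [+0.0000, -0.5676, +0.9189]
  T[1,:] = [+0.0000, +0.4644, -0.1155]
  T[2,:] = [+0.0000, -0.8152, +1.0972]
|λ(T)| sorted: 1.2215, 0.3400, 0.0000.
ρ = 1.2215; 1.2215 > 1, so it fails to converge.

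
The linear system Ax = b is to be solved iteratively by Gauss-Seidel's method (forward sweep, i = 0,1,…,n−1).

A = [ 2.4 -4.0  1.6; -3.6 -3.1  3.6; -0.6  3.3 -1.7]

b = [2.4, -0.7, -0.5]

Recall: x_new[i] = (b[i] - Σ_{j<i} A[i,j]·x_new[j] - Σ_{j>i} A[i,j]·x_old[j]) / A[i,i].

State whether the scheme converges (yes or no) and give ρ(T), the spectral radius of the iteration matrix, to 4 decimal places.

no, ρ = 1.6405

Split A = D + L + U, D = diag(2.4, -3.1, -1.7).
Gauss-Seidel: T = -(D+L)⁻¹U, row 0 first, T[0,1] = -(-4)/(2.4) = +1.6667; later rows by forward substitution.
  T[0,:] = [+0.0000 +1.6667 -0.6667]
  T[1,:] = [+0.0000 -1.9355 +1.9355]
  T[2,:] = [+0.0000 -4.3454 +3.9924]
|roots of det(T-λI)|: 1.6405, 0.4164, 0.0000.
spectral radius ρ = 1.6405; 1.6405 > 1: divergent.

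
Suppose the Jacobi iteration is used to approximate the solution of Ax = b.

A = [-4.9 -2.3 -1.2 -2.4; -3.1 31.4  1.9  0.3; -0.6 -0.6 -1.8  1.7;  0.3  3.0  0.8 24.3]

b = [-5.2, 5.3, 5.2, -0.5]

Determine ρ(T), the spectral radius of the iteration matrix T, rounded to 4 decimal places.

0.2864

Write A = D+L+U with D = diag(-4.9, 31.4, -1.8, 24.3).
T_J = -D⁻¹(L+U): T[0,1] = -(-2.3)/(-4.9) = -0.4694; T[0,0] = 0.
  T[0,:] = [+0.0000, -0.4694, -0.2449, -0.4898]
  T[1,:] = [+0.0987, +0.0000, -0.0605, -0.0096]
  T[2,:] = [-0.3333, -0.3333, +0.0000, +0.9444]
  T[3,:] = [-0.0123, -0.1235, -0.0329, +0.0000]
eigenvalue magnitudes: 0.2864, 0.1772, 0.1763, 0.1763.
ρ(T) = max|λ| = 0.2864; 0.2864 < 1: convergent.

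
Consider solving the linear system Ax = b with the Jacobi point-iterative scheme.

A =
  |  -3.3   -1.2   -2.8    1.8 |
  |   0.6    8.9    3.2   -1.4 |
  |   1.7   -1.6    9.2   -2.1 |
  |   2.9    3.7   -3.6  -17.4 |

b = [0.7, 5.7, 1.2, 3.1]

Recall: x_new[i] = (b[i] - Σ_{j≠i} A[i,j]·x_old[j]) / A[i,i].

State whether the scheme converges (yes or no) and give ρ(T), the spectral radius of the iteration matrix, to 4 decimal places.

Split A = D + L + U, D = diag(-3.3, 8.9, 9.2, -17.4).
Jacobi: T = -D⁻¹(L+U), T[3,2] = -(-3.6)/(-17.4) = -0.2069; T[3,3] = 0.
  T[0,:] = [+0.0000 -0.3636 -0.8485 +0.5455]
  T[1,:] = [-0.0674 +0.0000 -0.3596 +0.1573]
  T[2,:] = [-0.1848 +0.1739 +0.0000 +0.2283]
  T[3,:] = [+0.1667 +0.2126 -0.2069 +0.0000]
moduli |λ_i(T)| = 0.5868, 0.3298, 0.2523, 0.2523.
spectral radius ρ = 0.5868; 0.5868 < 1, so it converges for any x₀.

yes, ρ = 0.5868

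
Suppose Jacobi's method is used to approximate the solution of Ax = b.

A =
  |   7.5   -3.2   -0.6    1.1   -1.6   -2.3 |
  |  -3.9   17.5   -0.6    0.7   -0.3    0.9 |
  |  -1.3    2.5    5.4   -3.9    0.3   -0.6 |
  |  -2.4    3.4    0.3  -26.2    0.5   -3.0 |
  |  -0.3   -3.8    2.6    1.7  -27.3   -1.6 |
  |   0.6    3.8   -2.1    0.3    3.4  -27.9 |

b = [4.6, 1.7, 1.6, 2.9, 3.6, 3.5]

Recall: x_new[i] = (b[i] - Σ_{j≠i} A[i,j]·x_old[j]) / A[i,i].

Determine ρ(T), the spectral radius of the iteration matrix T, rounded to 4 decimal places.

0.4024

Diagonal D = diag(7.5, 17.5, 5.4, -26.2, -27.3, -27.9); L, U strict lower/upper.
Jacobi: T = -D⁻¹(L+U), T[2,3] = -(-3.9)/(5.4) = +0.7222; T[2,2] = 0.
  T[0,:] = [+0.0000, +0.4267, +0.0800, -0.1467, +0.2133, +0.3067]
  T[1,:] = [+0.2229, +0.0000, +0.0343, -0.0400, +0.0171, -0.0514]
  T[2,:] = [+0.2407, -0.4630, +0.0000, +0.7222, -0.0556, +0.1111]
  T[3,:] = [-0.0916, +0.1298, +0.0115, +0.0000, +0.0191, -0.1145]
  T[4,:] = [-0.0110, -0.1392, +0.0952, +0.0623, +0.0000, -0.0586]
  T[5,:] = [+0.0215, +0.1362, -0.0753, +0.0108, +0.1219, +0.0000]
|eigenvalues of T|: 0.4024, 0.2678, 0.2678, 0.2490, 0.2490, 0.1164.
spectral radius ρ = 0.4024; 0.4024 < 1: convergent.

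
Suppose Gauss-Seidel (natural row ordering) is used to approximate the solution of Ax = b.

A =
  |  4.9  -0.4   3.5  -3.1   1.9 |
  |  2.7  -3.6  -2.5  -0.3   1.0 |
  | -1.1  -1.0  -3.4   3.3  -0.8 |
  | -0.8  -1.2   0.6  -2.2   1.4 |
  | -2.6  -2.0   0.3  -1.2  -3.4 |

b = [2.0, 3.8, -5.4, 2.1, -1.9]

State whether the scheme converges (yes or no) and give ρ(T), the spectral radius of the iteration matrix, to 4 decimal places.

no, ρ = 1.2156

Split A = D + L + U, D = diag(4.9, -3.6, -3.4, -2.2, -3.4).
GS T = -(D+L)⁻¹U: row 0 first, T[0,2] = -(3.5)/(4.9) = -0.7143; later rows by forward substitution.
  T[0,:] = [+0.0000, +0.0816, -0.7143, +0.6327, -0.3878]
  T[1,:] = [+0.0000, +0.0612, -1.2302, +0.3912, -0.0130]
  T[2,:] = [+0.0000, -0.0444, +0.5929, +0.6509, -0.1060]
  T[3,:] = [+0.0000, -0.0752, +1.0924, -0.2659, +0.7556]
  T[4,:] = [+0.0000, -0.0758, +0.9366, -0.5626, +0.0282]
eigenvalue magnitudes: 1.2156, 0.7773, 0.7773, 0.0365, 0.0000.
ρ = 1.2156; 1.2156 > 1, so it fails to converge.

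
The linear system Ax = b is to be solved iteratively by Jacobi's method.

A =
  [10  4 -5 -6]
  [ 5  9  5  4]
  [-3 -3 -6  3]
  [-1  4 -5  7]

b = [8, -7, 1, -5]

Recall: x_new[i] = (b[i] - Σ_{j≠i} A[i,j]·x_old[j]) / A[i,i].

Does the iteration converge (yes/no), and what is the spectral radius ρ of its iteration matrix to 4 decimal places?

A = D + L + U where D = diag(10, 9, -6, 7).
T_J = -D⁻¹(L+U): T[3,2] = -(-5)/(7) = +0.7143; T[3,3] = 0.
  T[0,:] = [+0.0000, -0.4000, +0.5000, +0.6000]
  T[1,:] = [-0.5556, +0.0000, -0.5556, -0.4444]
  T[2,:] = [-0.5000, -0.5000, +0.0000, +0.5000]
  T[3,:] = [+0.1429, -0.5714, +0.7143, +0.0000]
|λ(T)| sorted: 1.1428, 0.6667, 0.3605, 0.1156.
ρ = 1.1428; 1.1428 > 1, so it fails to converge.

no, ρ = 1.1428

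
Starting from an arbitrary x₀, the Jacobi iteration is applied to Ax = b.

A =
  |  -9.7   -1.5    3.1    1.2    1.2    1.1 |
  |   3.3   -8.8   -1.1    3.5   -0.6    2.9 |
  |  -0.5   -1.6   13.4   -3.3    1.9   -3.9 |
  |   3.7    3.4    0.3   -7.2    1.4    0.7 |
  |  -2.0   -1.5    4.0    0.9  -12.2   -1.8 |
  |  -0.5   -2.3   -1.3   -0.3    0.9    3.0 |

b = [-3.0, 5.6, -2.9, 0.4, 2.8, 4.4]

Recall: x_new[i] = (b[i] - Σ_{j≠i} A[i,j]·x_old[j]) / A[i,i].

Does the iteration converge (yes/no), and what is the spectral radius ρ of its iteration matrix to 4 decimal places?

Diagonal D = diag(-9.7, -8.8, 13.4, -7.2, -12.2, 3); L, U strict lower/upper.
Jacobi: T = -D⁻¹(L+U), T[5,1] = -(-2.3)/(3) = +0.7667; T[5,5] = 0.
  T[0,:] = [+0.0000, -0.1546, +0.3196, +0.1237, +0.1237, +0.1134]
  T[1,:] = [+0.3750, +0.0000, -0.1250, +0.3977, -0.0682, +0.3295]
  T[2,:] = [+0.0373, +0.1194, +0.0000, +0.2463, -0.1418, +0.2910]
  T[3,:] = [+0.5139, +0.4722, +0.0417, +0.0000, +0.1944, +0.0972]
  T[4,:] = [-0.1639, -0.1230, +0.3279, +0.0738, +0.0000, -0.1475]
  T[5,:] = [+0.1667, +0.7667, +0.4333, +0.1000, -0.3000, +0.0000]
|eigenvalues of T|: 0.9142, 0.7098, 0.3258, 0.3258, 0.2880, 0.0797.
spectral radius ρ = 0.9142; 0.9142 < 1, so it converges for any x₀.

yes, ρ = 0.9142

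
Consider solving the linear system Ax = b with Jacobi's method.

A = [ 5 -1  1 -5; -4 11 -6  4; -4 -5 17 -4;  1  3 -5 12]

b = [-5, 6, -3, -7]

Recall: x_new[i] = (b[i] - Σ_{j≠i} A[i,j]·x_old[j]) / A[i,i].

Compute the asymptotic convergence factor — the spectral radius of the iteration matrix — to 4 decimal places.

0.6452

Split A = D + L + U, D = diag(5, 11, 17, 12).
Jacobi: T = -D⁻¹(L+U), T[3,2] = -(-5)/(12) = +0.4167; T[3,3] = 0.
  T[0,:] = [+0.0000 +0.2000 -0.2000 +1.0000]
  T[1,:] = [+0.3636 +0.0000 +0.5455 -0.3636]
  T[2,:] = [+0.2353 +0.2941 +0.0000 +0.2353]
  T[3,:] = [-0.0833 -0.2500 +0.4167 +0.0000]
eigenvalue magnitudes: 0.6452, 0.4962, 0.2251, 0.2251.
spectral radius ρ = 0.6452; 0.6452 < 1: convergent.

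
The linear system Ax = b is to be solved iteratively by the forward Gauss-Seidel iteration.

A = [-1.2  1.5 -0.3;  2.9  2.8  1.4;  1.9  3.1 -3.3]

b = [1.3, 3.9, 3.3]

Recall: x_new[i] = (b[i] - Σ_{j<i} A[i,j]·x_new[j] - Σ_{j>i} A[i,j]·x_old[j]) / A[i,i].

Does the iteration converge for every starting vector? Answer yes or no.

no

Let D = diag(-1.2, 2.8, -3.3); L, U the strict triangles.
T_GS = -(D+L)⁻¹U: row 0 first, T[0,1] = -(1.5)/(-1.2) = +1.2500; later rows by forward substitution.
  T[0,:] = [+0.0000, +1.2500, -0.2500]
  T[1,:] = [+0.0000, -1.2946, -0.2411]
  T[2,:] = [+0.0000, -0.4965, -0.3704]
|eigenvalues of T|: 1.4098, 0.2552, 0.0000.
ρ(T) = max|λ| = 1.4098; 1.4098 > 1: divergent.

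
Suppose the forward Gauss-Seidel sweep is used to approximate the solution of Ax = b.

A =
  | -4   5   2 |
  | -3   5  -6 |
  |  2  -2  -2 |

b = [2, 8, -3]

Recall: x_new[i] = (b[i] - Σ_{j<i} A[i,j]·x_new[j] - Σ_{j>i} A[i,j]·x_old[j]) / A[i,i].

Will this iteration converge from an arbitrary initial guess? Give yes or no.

no

Split A = D + L + U, D = diag(-4, 5, -2).
GS T = -(D+L)⁻¹U: row 0 first, T[0,2] = -(2)/(-4) = +0.5000; later rows by forward substitution.
  T[0,:] = [+0.0000  +1.2500  +0.5000]
  T[1,:] = [+0.0000  +0.7500  +1.5000]
  T[2,:] = [+0.0000  +0.5000  -1.0000]
eigenvalue magnitudes: 1.3561, 1.1061, 0.0000.
spectral radius ρ = 1.3561; 1.3561 > 1 ⇒ diverges.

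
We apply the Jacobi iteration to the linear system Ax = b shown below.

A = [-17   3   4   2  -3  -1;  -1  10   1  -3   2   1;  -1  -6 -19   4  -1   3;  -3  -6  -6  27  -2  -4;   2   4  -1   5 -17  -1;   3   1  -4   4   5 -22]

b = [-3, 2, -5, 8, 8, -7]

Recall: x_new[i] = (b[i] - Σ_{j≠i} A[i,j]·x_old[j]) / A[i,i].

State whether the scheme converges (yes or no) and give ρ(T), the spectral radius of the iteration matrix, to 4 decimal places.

yes, ρ = 0.5075

A = D + L + U where D = diag(-17, 10, -19, 27, -17, -22).
Jacobi T = -D⁻¹(L+U): T[0,3] = -(2)/(-17) = +0.1176; T[0,0] = 0.
  T[0,:] = [+0.0000  +0.1765  +0.2353  +0.1176  -0.1765  -0.0588]
  T[1,:] = [+0.1000  +0.0000  -0.1000  +0.3000  -0.2000  -0.1000]
  T[2,:] = [-0.0526  -0.3158  +0.0000  +0.2105  -0.0526  +0.1579]
  T[3,:] = [+0.1111  +0.2222  +0.2222  +0.0000  +0.0741  +0.1481]
  T[4,:] = [+0.1176  +0.2353  -0.0588  +0.2941  +0.0000  -0.0588]
  T[5,:] = [+0.1364  +0.0455  -0.1818  +0.1818  +0.2273  +0.0000]
moduli |λ_i(T)| = 0.5075, 0.3701, 0.3609, 0.3609, 0.0819, 0.0819.
ρ = 0.5075; 0.5075 < 1: convergent.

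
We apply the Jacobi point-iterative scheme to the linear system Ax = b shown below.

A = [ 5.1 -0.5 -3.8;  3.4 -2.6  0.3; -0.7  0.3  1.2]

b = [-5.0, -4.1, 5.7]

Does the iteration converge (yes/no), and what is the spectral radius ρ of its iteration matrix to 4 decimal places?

A = D + L + U where D = diag(5.1, -2.6, 1.2).
Jacobi T = -D⁻¹(L+U): T[1,0] = -(3.4)/(-2.6) = +1.3077; T[1,1] = 0.
  T[0,:] = [+0.0000 +0.0980 +0.7451]
  T[1,:] = [+1.3077 +0.0000 +0.1154]
  T[2,:] = [+0.5833 -0.2500 +0.0000]
moduli |λ_i(T)| = 0.8939, 0.5149, 0.5149.
ρ = 0.8939; 0.8939 < 1 ⇒ converges.

yes, ρ = 0.8939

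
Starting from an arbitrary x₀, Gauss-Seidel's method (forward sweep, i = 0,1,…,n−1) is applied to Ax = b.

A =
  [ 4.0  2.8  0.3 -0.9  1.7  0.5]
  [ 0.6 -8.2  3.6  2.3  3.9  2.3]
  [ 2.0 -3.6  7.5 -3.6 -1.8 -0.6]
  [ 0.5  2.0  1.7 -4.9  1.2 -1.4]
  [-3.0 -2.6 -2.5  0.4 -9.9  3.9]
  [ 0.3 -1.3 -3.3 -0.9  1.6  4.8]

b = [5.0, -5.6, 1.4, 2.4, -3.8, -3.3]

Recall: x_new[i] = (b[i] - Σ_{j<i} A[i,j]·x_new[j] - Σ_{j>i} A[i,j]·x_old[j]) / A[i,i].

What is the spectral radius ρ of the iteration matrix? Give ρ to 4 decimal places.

0.9472

Diagonal D = diag(4, -8.2, 7.5, -4.9, -9.9, 4.8); L, U strict lower/upper.
Gauss-Seidel: T = -(D+L)⁻¹U, row 0 first, T[0,2] = -(0.3)/(4) = -0.0750; later rows by forward substitution.
  T[0,:] = [+0.0000, -0.7000, -0.0750, +0.2250, -0.4250, -0.1250]
  T[1,:] = [+0.0000, -0.0512, +0.4335, +0.2970, +0.4445, +0.2713]
  T[2,:] = [+0.0000, +0.1621, +0.2281, +0.5625, +0.5667, +0.2436]
  T[3,:] = [+0.0000, -0.0361, +0.2484, +0.3393, +0.5796, -0.1032]
  T[4,:] = [+0.0000, +0.1832, -0.1387, -0.2745, -0.1076, +0.2949]
  T[5,:] = [+0.0000, +0.0735, +0.3717, +0.6082, +0.6811, +0.1311]
|eigenvalues of T|: 0.9472, 0.3240, 0.3240, 0.2948, 0.0303, 0.0000.
ρ = 0.9472; 0.9472 < 1: convergent.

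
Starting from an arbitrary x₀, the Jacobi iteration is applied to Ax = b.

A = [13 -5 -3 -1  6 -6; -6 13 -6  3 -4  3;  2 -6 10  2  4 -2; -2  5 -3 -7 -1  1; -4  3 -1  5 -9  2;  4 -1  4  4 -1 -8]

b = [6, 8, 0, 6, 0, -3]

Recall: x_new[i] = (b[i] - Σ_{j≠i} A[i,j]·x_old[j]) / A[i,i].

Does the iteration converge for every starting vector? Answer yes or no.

no

Let D = diag(13, 13, 10, -7, -9, -8); L, U the strict triangles.
Jacobi: T = -D⁻¹(L+U), T[2,1] = -(-6)/(10) = +0.6000; T[2,2] = 0.
  T[0,:] = [+0.0000 +0.3846 +0.2308 +0.0769 -0.4615 +0.4615]
  T[1,:] = [+0.4615 +0.0000 +0.4615 -0.2308 +0.3077 -0.2308]
  T[2,:] = [-0.2000 +0.6000 +0.0000 -0.2000 -0.4000 +0.2000]
  T[3,:] = [-0.2857 +0.7143 -0.4286 +0.0000 -0.1429 +0.1429]
  T[4,:] = [-0.4444 +0.3333 -0.1111 +0.5556 +0.0000 +0.2222]
  T[5,:] = [+0.5000 -0.1250 +0.5000 +0.5000 -0.1250 +0.0000]
|roots of det(T-λI)|: 1.1252, 0.7667, 0.4101, 0.4092, 0.4092, 0.3470.
ρ = 1.1252; 1.1252 > 1 ⇒ diverges.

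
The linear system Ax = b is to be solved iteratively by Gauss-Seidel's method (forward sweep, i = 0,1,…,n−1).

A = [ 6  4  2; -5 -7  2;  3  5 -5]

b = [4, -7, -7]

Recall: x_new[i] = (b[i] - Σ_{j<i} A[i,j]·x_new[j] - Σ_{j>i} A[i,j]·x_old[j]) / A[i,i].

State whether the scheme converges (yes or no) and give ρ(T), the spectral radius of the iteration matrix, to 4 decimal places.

Let D = diag(6, -7, -5); L, U the strict triangles.
T_GS = -(D+L)⁻¹U: row 0 first, T[0,1] = -(4)/(6) = -0.6667; later rows by forward substitution.
  T[0,:] = [+0.0000 -0.6667 -0.3333]
  T[1,:] = [+0.0000 +0.4762 +0.5238]
  T[2,:] = [+0.0000 +0.0762 +0.3238]
|roots of det(T-λI)|: 0.6138, 0.1862, 0.0000.
spectral radius ρ = 0.6138; 0.6138 < 1, so it converges for any x₀.

yes, ρ = 0.6138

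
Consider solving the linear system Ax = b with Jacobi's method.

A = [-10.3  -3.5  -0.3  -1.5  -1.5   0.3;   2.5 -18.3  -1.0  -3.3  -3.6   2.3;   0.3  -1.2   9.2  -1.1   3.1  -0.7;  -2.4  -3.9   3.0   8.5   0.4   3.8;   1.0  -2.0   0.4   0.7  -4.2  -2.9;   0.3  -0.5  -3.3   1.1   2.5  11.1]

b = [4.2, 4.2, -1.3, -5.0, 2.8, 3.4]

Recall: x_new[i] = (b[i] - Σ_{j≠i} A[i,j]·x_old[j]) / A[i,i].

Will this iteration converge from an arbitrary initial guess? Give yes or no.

Split A = D + L + U, D = diag(-10.3, -18.3, 9.2, 8.5, -4.2, 11.1).
Jacobi T = -D⁻¹(L+U): T[5,3] = -(1.1)/(11.1) = -0.0991; T[5,5] = 0.
  T[0,:] = [+0.0000 -0.3398 -0.0291 -0.1456 -0.1456 +0.0291]
  T[1,:] = [+0.1366 +0.0000 -0.0546 -0.1803 -0.1967 +0.1257]
  T[2,:] = [-0.0326 +0.1304 +0.0000 +0.1196 -0.3370 +0.0761]
  T[3,:] = [+0.2824 +0.4588 -0.3529 +0.0000 -0.0471 -0.4471]
  T[4,:] = [+0.2381 -0.4762 +0.0952 +0.1667 +0.0000 -0.6905]
  T[5,:] = [-0.0270 +0.0450 +0.2973 -0.0991 -0.2252 +0.0000]
|eigenvalues of T|: 0.6776, 0.4943, 0.4943, 0.3497, 0.3497, 0.1607.
ρ(T) = max|λ| = 0.6776; 0.6776 < 1: convergent.

yes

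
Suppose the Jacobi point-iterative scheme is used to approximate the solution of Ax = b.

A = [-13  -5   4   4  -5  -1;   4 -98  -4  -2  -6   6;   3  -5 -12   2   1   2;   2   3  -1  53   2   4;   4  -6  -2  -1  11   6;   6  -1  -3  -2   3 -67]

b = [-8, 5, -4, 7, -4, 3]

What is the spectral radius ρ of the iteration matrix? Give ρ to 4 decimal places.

A = D + L + U where D = diag(-13, -98, -12, 53, 11, -67).
Jacobi: T = -D⁻¹(L+U), T[1,2] = -(-4)/(-98) = -0.0408; T[1,1] = 0.
  T[0,:] = [+0.0000  -0.3846  +0.3077  +0.3077  -0.3846  -0.0769]
  T[1,:] = [+0.0408  +0.0000  -0.0408  -0.0204  -0.0612  +0.0612]
  T[2,:] = [+0.2500  -0.4167  +0.0000  +0.1667  +0.0833  +0.1667]
  T[3,:] = [-0.0377  -0.0566  +0.0189  +0.0000  -0.0377  -0.0755]
  T[4,:] = [-0.3636  +0.5455  +0.1818  +0.0909  +0.0000  -0.5455]
  T[5,:] = [+0.0896  -0.0149  -0.0448  -0.0299  +0.0448  +0.0000]
|roots of det(T-λI)|: 0.4027, 0.2852, 0.2852, 0.1201, 0.0810, 0.0810.
ρ(T) = max|λ| = 0.4027; 0.4027 < 1 ⇒ converges.

0.4027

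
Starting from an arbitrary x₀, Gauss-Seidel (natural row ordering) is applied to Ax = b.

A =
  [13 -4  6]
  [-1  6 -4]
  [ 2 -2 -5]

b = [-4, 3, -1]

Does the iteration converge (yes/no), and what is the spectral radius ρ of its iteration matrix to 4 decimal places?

Diagonal D = diag(13, 6, -5); L, U strict lower/upper.
T_GS = -(D+L)⁻¹U: row 0 first, T[0,1] = -(-4)/(13) = +0.3077; later rows by forward substitution.
  T[0,:] = [+0.0000, +0.3077, -0.4615]
  T[1,:] = [+0.0000, +0.0513, +0.5897]
  T[2,:] = [+0.0000, +0.1026, -0.4205]
eigenvalue magnitudes: 0.5254, 0.1562, 0.0000.
spectral radius ρ = 0.5254; 0.5254 < 1, so it converges for any x₀.

yes, ρ = 0.5254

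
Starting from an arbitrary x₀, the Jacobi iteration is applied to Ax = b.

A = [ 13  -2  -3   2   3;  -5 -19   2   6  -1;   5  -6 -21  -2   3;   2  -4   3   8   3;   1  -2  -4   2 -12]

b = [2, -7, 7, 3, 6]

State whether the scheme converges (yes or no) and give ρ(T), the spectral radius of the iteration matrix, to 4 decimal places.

yes, ρ = 0.5521

Let D = diag(13, -19, -21, 8, -12); L, U the strict triangles.
T_J = -D⁻¹(L+U): T[3,4] = -(3)/(8) = -0.3750; T[3,3] = 0.
  T[0,:] = [+0.0000 +0.1538 +0.2308 -0.1538 -0.2308]
  T[1,:] = [-0.2632 +0.0000 +0.1053 +0.3158 -0.0526]
  T[2,:] = [+0.2381 -0.2857 +0.0000 -0.0952 +0.1429]
  T[3,:] = [-0.2500 +0.5000 -0.3750 +0.0000 -0.3750]
  T[4,:] = [+0.0833 -0.1667 -0.3333 +0.1667 +0.0000]
|eigenvalues of T|: 0.5521, 0.3662, 0.3662, 0.1057, 0.1057.
spectral radius ρ = 0.5521; 0.5521 < 1, so it converges for any x₀.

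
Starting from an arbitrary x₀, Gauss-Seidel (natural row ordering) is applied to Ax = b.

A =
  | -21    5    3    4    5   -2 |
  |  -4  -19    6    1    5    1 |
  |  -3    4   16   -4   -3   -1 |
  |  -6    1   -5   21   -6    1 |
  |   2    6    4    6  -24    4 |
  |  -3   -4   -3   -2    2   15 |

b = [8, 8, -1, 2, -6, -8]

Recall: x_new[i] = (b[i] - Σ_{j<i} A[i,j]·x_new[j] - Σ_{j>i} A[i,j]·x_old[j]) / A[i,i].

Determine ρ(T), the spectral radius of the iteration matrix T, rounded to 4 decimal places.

A = D + L + U where D = diag(-21, -19, 16, 21, -24, 15).
GS T = -(D+L)⁻¹U: row 0 first, T[0,3] = -(4)/(-21) = +0.1905; later rows by forward substitution.
  T[0,:] = [+0.0000, +0.2381, +0.1429, +0.1905, +0.2381, -0.0952]
  T[1,:] = [+0.0000, -0.0501, +0.2857, +0.0125, +0.2130, +0.0727]
  T[2,:] = [+0.0000, +0.0572, -0.0446, +0.2826, +0.1789, +0.0265]
  T[3,:] = [+0.0000, +0.0840, +0.0166, +0.1211, +0.3862, -0.0720]
  T[4,:] = [+0.0000, +0.0378, +0.0800, +0.0964, +0.1995, +0.1633]
  T[5,:] = [+0.0000, +0.0518, +0.0874, +0.1013, +0.1651, -0.0257]
|eigenvalues of T|: 0.5310, 0.1497, 0.1497, 0.1227, 0.1227, 0.0000.
spectral radius ρ = 0.5310; 0.5310 < 1, so it converges for any x₀.

0.5310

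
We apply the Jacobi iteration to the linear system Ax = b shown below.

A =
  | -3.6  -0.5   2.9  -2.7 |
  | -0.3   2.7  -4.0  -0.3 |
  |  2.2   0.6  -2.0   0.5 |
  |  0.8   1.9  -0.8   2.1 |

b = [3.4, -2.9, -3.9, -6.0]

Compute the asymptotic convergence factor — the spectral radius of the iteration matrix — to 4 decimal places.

Split A = D + L + U, D = diag(-3.6, 2.7, -2, 2.1).
Jacobi: T = -D⁻¹(L+U), T[2,3] = -(0.5)/(-2) = +0.2500; T[2,2] = 0.
  T[0,:] = [+0.0000  -0.1389  +0.8056  -0.7500]
  T[1,:] = [+0.1111  +0.0000  +1.4815  +0.1111]
  T[2,:] = [+1.1000  +0.3000  +0.0000  +0.2500]
  T[3,:] = [-0.3810  -0.9048  +0.3810  +0.0000]
|λ(T)| sorted: 1.5907, 1.2615, 0.7208, 0.7208.
ρ(T) = max|λ| = 1.5907; 1.5907 > 1, so it fails to converge.

1.5907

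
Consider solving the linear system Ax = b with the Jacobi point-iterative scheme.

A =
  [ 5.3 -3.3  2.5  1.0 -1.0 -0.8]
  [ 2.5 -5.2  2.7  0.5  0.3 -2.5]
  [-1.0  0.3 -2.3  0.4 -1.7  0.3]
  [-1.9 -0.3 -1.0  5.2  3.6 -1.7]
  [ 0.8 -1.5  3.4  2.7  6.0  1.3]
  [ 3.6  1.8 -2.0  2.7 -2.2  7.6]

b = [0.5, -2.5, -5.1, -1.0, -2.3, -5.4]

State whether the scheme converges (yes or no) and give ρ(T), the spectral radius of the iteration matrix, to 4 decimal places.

Let D = diag(5.3, -5.2, -2.3, 5.2, 6, 7.6); L, U the strict triangles.
Jacobi T = -D⁻¹(L+U): T[5,3] = -(2.7)/(7.6) = -0.3553; T[5,5] = 0.
  T[0,:] = [+0.0000  +0.6226  -0.4717  -0.1887  +0.1887  +0.1509]
  T[1,:] = [+0.4808  +0.0000  +0.5192  +0.0962  +0.0577  -0.4808]
  T[2,:] = [-0.4348  +0.1304  +0.0000  +0.1739  -0.7391  +0.1304]
  T[3,:] = [+0.3654  +0.0577  +0.1923  +0.0000  -0.6923  +0.3269]
  T[4,:] = [-0.1333  +0.2500  -0.5667  -0.4500  +0.0000  -0.2167]
  T[5,:] = [-0.4737  -0.2368  +0.2632  -0.3553  +0.2895  +0.0000]
eigenvalue magnitudes: 1.1346, 0.9492, 0.6684, 0.5316, 0.5316, 0.4990.
ρ(T) = max|λ| = 1.1346; 1.1346 > 1: divergent.

no, ρ = 1.1346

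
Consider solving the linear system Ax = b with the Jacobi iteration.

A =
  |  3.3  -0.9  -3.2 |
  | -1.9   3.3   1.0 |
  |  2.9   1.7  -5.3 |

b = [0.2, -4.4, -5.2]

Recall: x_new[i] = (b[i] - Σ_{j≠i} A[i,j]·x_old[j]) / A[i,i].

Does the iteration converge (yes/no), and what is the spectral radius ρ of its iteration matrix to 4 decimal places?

A = D + L + U where D = diag(3.3, 3.3, -5.3).
T_J = -D⁻¹(L+U): T[0,1] = -(-0.9)/(3.3) = +0.2727; T[0,0] = 0.
  T[0,:] = [+0.0000, +0.2727, +0.9697]
  T[1,:] = [+0.5758, +0.0000, -0.3030]
  T[2,:] = [+0.5472, +0.3208, +0.0000]
|roots of det(T-λI)|: 0.8634, 0.6087, 0.2547.
spectral radius ρ = 0.8634; 0.8634 < 1, so it converges for any x₀.

yes, ρ = 0.8634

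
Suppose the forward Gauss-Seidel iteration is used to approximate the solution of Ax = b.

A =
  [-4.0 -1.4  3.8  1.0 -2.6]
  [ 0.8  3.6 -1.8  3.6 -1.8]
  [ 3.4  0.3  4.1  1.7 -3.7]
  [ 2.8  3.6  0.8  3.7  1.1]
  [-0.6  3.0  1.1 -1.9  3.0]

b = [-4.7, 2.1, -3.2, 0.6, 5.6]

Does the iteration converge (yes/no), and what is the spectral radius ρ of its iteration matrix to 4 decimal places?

Let D = diag(-4, 3.6, 4.1, 3.7, 3); L, U the strict triangles.
GS T = -(D+L)⁻¹U: row 0 first, T[0,2] = -(3.8)/(-4) = +0.9500; later rows by forward substitution.
  T[0,:] = [+0.0000  -0.3500  +0.9500  +0.2500  -0.6500]
  T[1,:] = [+0.0000  +0.0778  +0.2889  -1.0556  +0.6444]
  T[2,:] = [+0.0000  +0.2846  -0.8089  -0.5447  +1.3943]
  T[3,:] = [+0.0000  +0.1277  -0.8251  +0.9556  -0.7339]
  T[4,:] = [+0.0000  -0.1713  -0.3248  +1.9105  -1.7505]
|eigenvalues of T|: 1.6433, 0.7793, 0.7793, 0.0043, 0.0000.
spectral radius ρ = 1.6433; 1.6433 > 1 ⇒ diverges.

no, ρ = 1.6433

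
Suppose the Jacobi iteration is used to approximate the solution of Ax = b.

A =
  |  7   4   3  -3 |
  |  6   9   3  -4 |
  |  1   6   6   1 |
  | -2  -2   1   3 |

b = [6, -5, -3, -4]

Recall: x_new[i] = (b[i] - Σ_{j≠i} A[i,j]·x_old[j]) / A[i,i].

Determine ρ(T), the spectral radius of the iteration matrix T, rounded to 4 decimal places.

1.2866

Let D = diag(7, 9, 6, 3); L, U the strict triangles.
T_J = -D⁻¹(L+U): T[3,0] = -(-2)/(3) = +0.6667; T[3,3] = 0.
  T[0,:] = [+0.0000 -0.5714 -0.4286 +0.4286]
  T[1,:] = [-0.6667 +0.0000 -0.3333 +0.4444]
  T[2,:] = [-0.1667 -1.0000 +0.0000 -0.1667]
  T[3,:] = [+0.6667 +0.6667 -0.3333 +0.0000]
|eigenvalues of T|: 1.2866, 0.8295, 0.6750, 0.2179.
ρ = 1.2866; 1.2866 > 1: divergent.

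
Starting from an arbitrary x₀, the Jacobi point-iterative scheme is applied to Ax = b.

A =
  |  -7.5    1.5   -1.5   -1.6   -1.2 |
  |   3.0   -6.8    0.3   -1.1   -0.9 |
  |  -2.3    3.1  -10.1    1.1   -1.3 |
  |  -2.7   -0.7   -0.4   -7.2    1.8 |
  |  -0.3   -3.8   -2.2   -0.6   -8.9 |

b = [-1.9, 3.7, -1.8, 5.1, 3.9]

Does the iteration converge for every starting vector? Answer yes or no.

yes

Let D = diag(-7.5, -6.8, -10.1, -7.2, -8.9); L, U the strict triangles.
Jacobi T = -D⁻¹(L+U): T[0,2] = -(-1.5)/(-7.5) = -0.2000; T[0,0] = 0.
  T[0,:] = [+0.0000, +0.2000, -0.2000, -0.2133, -0.1600]
  T[1,:] = [+0.4412, +0.0000, +0.0441, -0.1618, -0.1324]
  T[2,:] = [-0.2277, +0.3069, +0.0000, +0.1089, -0.1287]
  T[3,:] = [-0.3750, -0.0972, -0.0556, +0.0000, +0.2500]
  T[4,:] = [-0.0337, -0.4270, -0.2472, -0.0674, +0.0000]
|eigenvalues of T|: 0.6080, 0.4651, 0.1243, 0.1243, 0.1052.
spectral radius ρ = 0.6080; 0.6080 < 1 ⇒ converges.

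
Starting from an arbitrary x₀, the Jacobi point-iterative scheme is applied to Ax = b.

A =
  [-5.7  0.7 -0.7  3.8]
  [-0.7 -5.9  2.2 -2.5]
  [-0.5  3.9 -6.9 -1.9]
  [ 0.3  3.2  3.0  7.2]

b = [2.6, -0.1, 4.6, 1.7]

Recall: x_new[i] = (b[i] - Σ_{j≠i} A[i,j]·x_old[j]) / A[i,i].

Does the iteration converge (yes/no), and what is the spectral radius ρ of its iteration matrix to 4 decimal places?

Write A = D+L+U with D = diag(-5.7, -5.9, -6.9, 7.2).
Jacobi: T = -D⁻¹(L+U), T[1,0] = -(-0.7)/(-5.9) = -0.1186; T[1,1] = 0.
  T[0,:] = [+0.0000 +0.1228 -0.1228 +0.6667]
  T[1,:] = [-0.1186 +0.0000 +0.3729 -0.4237]
  T[2,:] = [-0.0725 +0.5652 +0.0000 -0.2754]
  T[3,:] = [-0.0417 -0.4444 -0.4167 +0.0000]
moduli |λ_i(T)| = 0.8714, 0.4085, 0.2998, 0.2998.
spectral radius ρ = 0.8714; 0.8714 < 1, so it converges for any x₀.

yes, ρ = 0.8714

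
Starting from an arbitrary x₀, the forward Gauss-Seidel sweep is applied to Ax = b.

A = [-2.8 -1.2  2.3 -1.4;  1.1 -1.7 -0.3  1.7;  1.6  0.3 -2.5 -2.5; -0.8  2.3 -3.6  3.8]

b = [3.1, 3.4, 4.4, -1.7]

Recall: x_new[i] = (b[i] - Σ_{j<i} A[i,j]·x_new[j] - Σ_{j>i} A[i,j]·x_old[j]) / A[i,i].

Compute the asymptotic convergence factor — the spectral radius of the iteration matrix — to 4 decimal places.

Split A = D + L + U, D = diag(-2.8, -1.7, -2.5, 3.8).
GS T = -(D+L)⁻¹U: row 0 first, T[0,2] = -(2.3)/(-2.8) = +0.8214; later rows by forward substitution.
  T[0,:] = [+0.0000  -0.4286  +0.8214  -0.5000]
  T[1,:] = [+0.0000  -0.2773  +0.3550  +0.6765]
  T[2,:] = [+0.0000  -0.3076  +0.5683  -1.2388]
  T[3,:] = [+0.0000  -0.2138  +0.4964  -1.6883]
|roots of det(T-λI)|: 1.2289, 0.1138, 0.1138, 0.0000.
ρ(T) = max|λ| = 1.2289; 1.2289 > 1: divergent.

1.2289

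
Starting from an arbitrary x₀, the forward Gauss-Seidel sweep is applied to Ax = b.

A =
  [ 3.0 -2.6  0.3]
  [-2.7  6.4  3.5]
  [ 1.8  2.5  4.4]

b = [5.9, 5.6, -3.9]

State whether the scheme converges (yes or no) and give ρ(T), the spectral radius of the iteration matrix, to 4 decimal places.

yes, ρ = 0.9462

Let D = diag(3, 6.4, 4.4); L, U the strict triangles.
GS T = -(D+L)⁻¹U: row 0 first, T[0,1] = -(-2.6)/(3) = +0.8667; later rows by forward substitution.
  T[0,:] = [+0.0000  +0.8667  -0.1000]
  T[1,:] = [+0.0000  +0.3656  -0.5891]
  T[2,:] = [+0.0000  -0.5623  +0.3756]
|roots of det(T-λI)|: 0.9462, 0.2049, 0.0000.
ρ = 0.9462; 0.9462 < 1 ⇒ converges.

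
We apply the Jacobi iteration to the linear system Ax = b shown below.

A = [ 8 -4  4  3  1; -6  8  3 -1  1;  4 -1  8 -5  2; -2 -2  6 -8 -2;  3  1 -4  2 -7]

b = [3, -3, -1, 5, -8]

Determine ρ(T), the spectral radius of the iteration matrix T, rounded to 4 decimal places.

A = D + L + U where D = diag(8, 8, 8, -8, -7).
Jacobi: T = -D⁻¹(L+U), T[1,4] = -(1)/(8) = -0.1250; T[1,1] = 0.
  T[0,:] = [+0.0000 +0.5000 -0.5000 -0.3750 -0.1250]
  T[1,:] = [+0.7500 +0.0000 -0.3750 +0.1250 -0.1250]
  T[2,:] = [-0.5000 +0.1250 +0.0000 +0.6250 -0.2500]
  T[3,:] = [-0.2500 -0.2500 +0.7500 +0.0000 -0.2500]
  T[4,:] = [+0.4286 +0.1429 -0.5714 +0.2857 +0.0000]
|λ(T)| sorted: 1.2284, 0.6234, 0.6234, 0.0913, 0.0913.
ρ = 1.2284; 1.2284 > 1: divergent.

1.2284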